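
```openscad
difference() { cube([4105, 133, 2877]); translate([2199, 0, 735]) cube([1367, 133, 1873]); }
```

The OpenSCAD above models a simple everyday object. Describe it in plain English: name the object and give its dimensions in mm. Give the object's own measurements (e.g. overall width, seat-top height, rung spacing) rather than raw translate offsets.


A wall 4105 mm long (x), 133 mm thick (y), 2877 mm tall, with a rectangular window opening cut through it. The opening is 1367 mm wide and 1873 mm tall; its sill is at z = 735 mm and its near (−x) edge is 2199 mm from the wall's −x end. The opening passes through the full wall thickness.


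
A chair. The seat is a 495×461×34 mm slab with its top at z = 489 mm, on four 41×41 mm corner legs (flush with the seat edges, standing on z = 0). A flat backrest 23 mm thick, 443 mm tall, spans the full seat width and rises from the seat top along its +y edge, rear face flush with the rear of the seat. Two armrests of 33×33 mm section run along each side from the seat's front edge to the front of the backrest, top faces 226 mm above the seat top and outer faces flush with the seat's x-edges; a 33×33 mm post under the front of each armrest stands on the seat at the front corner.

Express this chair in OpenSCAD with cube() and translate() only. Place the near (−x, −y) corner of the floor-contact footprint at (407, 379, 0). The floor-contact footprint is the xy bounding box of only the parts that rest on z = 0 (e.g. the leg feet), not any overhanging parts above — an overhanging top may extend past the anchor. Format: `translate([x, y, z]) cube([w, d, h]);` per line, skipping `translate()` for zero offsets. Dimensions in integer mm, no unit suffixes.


translate([407, 379, 455]) cube([495, 461, 34]);
translate([407, 379, 0]) cube([41, 41, 455]);
translate([861, 379, 0]) cube([41, 41, 455]);
translate([407, 799, 0]) cube([41, 41, 455]);
translate([861, 799, 0]) cube([41, 41, 455]);
translate([407, 817, 489]) cube([495, 23, 443]);
translate([407, 379, 682]) cube([33, 438, 33]);
translate([869, 379, 682]) cube([33, 438, 33]);
translate([407, 379, 489]) cube([33, 33, 193]);
translate([869, 379, 489]) cube([33, 33, 193]);


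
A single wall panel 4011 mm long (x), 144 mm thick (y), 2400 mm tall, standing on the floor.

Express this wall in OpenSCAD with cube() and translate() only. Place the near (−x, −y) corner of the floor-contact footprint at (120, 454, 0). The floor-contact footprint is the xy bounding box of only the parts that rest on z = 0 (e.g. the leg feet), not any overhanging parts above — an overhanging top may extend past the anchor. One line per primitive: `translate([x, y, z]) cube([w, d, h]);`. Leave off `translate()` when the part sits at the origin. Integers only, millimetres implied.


translate([120, 454, 0]) cube([4011, 144, 2400]);


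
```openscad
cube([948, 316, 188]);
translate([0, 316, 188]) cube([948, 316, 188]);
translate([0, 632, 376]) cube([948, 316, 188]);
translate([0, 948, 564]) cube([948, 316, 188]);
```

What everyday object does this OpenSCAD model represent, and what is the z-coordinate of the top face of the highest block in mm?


A staircase. The total rise is 752 mm.

4 identical blocks, each offset up and back from the previous — a staircase. Each step is 188 mm tall and there are 4 of them, so the total rise is 4 × 188 = 752 mm.


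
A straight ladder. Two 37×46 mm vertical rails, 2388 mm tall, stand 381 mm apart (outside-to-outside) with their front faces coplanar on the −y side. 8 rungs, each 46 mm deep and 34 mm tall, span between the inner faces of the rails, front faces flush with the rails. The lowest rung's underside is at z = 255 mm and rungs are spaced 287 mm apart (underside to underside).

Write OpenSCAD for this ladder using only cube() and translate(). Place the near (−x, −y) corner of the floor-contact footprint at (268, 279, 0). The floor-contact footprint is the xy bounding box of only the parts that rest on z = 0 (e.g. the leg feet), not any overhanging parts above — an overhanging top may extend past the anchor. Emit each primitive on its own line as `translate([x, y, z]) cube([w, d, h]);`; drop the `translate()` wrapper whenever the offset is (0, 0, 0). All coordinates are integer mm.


translate([268, 279, 0]) cube([37, 46, 2388]);
translate([612, 279, 0]) cube([37, 46, 2388]);
translate([305, 279, 255]) cube([307, 46, 34]);
translate([305, 279, 542]) cube([307, 46, 34]);
translate([305, 279, 829]) cube([307, 46, 34]);
translate([305, 279, 1116]) cube([307, 46, 34]);
translate([305, 279, 1403]) cube([307, 46, 34]);
translate([305, 279, 1690]) cube([307, 46, 34]);
translate([305, 279, 1977]) cube([307, 46, 34]);
translate([305, 279, 2264]) cube([307, 46, 34]);


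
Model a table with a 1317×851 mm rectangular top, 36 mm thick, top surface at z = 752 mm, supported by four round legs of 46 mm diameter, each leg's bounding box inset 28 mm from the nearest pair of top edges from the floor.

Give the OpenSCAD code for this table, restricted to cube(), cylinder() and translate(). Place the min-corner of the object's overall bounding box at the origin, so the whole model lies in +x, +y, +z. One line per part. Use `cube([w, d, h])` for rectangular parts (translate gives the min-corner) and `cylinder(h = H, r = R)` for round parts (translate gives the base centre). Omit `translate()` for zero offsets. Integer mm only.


translate([0, 0, 716]) cube([1317, 851, 36]);
translate([51, 51, 0]) cylinder(h = 716, r = 23);
translate([1266, 51, 0]) cylinder(h = 716, r = 23);
translate([51, 800, 0]) cylinder(h = 716, r = 23);
translate([1266, 800, 0]) cylinder(h = 716, r = 23);


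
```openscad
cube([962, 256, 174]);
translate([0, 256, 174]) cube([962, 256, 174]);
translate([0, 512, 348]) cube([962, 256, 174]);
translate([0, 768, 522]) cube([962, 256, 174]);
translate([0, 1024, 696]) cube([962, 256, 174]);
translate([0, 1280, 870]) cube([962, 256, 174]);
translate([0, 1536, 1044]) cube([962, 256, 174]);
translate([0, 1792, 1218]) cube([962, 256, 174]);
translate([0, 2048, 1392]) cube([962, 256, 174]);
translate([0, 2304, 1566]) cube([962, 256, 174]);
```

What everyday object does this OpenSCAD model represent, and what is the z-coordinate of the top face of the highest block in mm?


A staircase. The total rise is 1740 mm.

10 identical blocks, each offset up and back from the previous — a staircase. Each step is 174 mm tall and there are 10 of them, so the total rise is 10 × 174 = 1740 mm.


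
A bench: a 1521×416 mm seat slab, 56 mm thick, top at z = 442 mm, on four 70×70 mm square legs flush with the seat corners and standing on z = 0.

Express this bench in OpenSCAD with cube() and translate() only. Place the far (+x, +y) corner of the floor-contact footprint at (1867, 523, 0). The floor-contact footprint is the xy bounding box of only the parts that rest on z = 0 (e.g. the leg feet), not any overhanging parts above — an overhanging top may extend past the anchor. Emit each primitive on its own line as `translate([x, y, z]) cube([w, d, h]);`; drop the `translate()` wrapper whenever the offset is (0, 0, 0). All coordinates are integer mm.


translate([346, 107, 386]) cube([1521, 416, 56]);
translate([346, 107, 0]) cube([70, 70, 386]);
translate([346, 453, 0]) cube([70, 70, 386]);
translate([1797, 107, 0]) cube([70, 70, 386]);
translate([1797, 453, 0]) cube([70, 70, 386]);


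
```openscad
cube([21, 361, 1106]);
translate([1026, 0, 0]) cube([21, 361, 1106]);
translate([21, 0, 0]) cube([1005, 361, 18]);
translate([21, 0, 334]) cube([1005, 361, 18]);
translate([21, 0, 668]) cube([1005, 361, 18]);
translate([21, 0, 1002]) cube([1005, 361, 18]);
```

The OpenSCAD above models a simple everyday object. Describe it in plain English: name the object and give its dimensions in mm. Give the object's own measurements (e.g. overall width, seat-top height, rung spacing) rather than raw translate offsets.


An open bookshelf. Two side panels, each 21 mm thick, 361 mm deep and 1106 mm tall, stand 1047 mm apart (outside-to-outside). Between them sit 4 shelves, each 18 mm thick and 361 mm deep, spanning the full gap between the sides. The bottom shelf rests on the floor (its underside at z = 0) and the clear gap between one shelf's top and the next shelf's underside is 316 mm.


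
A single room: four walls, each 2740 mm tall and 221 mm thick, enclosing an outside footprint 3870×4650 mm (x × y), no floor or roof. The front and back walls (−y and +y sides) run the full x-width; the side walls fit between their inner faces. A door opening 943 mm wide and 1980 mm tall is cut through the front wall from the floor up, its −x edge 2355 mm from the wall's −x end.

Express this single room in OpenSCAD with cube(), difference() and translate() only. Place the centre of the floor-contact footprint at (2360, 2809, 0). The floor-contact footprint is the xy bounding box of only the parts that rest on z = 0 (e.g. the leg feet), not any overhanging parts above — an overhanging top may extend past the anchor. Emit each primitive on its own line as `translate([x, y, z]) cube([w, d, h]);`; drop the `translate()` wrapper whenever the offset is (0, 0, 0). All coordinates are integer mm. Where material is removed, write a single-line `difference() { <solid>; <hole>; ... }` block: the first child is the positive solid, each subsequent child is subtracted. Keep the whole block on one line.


difference() { translate([425, 484, 0]) cube([3870, 221, 2740]); translate([2780, 484, 0]) cube([943, 221, 1980]); }
translate([425, 4913, 0]) cube([3870, 221, 2740]);
translate([425, 705, 0]) cube([221, 4208, 2740]);
translate([4074, 705, 0]) cube([221, 4208, 2740]);


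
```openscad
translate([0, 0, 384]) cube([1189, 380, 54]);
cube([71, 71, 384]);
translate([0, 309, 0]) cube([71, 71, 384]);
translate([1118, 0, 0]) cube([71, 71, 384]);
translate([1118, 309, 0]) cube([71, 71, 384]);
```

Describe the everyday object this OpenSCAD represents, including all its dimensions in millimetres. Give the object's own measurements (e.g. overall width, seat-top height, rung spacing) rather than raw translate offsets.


A long wooden bench with a 1189 mm (x) × 380 mm (y) seat, 54 mm thick, its top surface 438 mm above the floor. Four 71 mm square legs at the seat corners, flush with the edges, run from z = 0 to the seat underside.


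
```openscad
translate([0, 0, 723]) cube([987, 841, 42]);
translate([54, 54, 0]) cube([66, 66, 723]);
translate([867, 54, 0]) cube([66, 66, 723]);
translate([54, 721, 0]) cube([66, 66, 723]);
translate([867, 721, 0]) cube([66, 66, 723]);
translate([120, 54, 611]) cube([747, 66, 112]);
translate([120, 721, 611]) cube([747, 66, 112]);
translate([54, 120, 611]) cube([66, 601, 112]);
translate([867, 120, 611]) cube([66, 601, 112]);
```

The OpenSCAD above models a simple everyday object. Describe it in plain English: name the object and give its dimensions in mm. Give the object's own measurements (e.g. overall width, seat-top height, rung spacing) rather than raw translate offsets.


A table: top 987 mm (x) × 841 mm (y), 42 mm thick, upper face at z = 765 mm, on four 66×66 mm square legs, each inset 54 mm from the nearest pair of top edges from z = 0 to the bottom of the top. Four apron rails, 66 mm thick and 112 mm tall, run between adjacent legs with their top edges flush with the underside of the top and their outer faces flush with the legs' outer faces.


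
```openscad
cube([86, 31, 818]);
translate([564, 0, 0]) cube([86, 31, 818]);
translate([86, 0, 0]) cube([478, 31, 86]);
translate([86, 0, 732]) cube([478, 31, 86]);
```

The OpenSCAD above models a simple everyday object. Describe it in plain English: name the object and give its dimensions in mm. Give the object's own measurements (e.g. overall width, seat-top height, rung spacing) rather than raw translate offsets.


A rectangular picture frame lying in the x–z plane (depth along y). The opening is 478 mm wide (x) by 646 mm tall (z), surrounded by a border 86 mm wide on all four sides. The frame is 31 mm deep and is made of two full-height vertical stiles with two horizontal rails fitted between them.


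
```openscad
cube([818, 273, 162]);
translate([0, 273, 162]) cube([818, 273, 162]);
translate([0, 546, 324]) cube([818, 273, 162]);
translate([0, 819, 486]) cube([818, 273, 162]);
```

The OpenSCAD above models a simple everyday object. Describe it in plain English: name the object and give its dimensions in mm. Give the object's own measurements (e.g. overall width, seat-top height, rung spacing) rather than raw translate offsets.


A straight staircase of 4 solid steps. Each step is 818 mm wide (x), 273 mm deep (y, the going) and 162 mm tall (the rise). The first step rests on the floor; each subsequent step sits one going further in +y and one rise higher in +z, directly behind and above the previous step with no overlap.


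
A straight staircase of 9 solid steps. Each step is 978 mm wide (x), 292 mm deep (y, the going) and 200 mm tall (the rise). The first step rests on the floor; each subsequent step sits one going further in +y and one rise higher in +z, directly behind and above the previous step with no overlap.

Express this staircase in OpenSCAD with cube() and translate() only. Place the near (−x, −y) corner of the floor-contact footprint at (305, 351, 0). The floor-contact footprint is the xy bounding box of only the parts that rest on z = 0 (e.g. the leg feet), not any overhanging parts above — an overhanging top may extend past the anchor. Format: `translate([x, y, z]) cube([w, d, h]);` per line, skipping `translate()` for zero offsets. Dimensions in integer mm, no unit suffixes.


translate([305, 351, 0]) cube([978, 292, 200]);
translate([305, 643, 200]) cube([978, 292, 200]);
translate([305, 935, 400]) cube([978, 292, 200]);
translate([305, 1227, 600]) cube([978, 292, 200]);
translate([305, 1519, 800]) cube([978, 292, 200]);
translate([305, 1811, 1000]) cube([978, 292, 200]);
translate([305, 2103, 1200]) cube([978, 292, 200]);
translate([305, 2395, 1400]) cube([978, 292, 200]);
translate([305, 2687, 1600]) cube([978, 292, 200]);


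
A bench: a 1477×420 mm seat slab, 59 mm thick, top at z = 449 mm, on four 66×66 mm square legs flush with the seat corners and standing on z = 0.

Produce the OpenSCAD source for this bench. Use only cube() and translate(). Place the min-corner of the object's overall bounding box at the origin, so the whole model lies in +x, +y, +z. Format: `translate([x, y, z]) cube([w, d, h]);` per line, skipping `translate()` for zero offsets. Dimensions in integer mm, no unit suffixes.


// leg_h = 449 − 59 = 390
translate([0, 0, 390]) cube([1477, 420, 59]);
cube([66, 66, 390]);
translate([0, 354, 0]) cube([66, 66, 390]);
translate([1411, 0, 0]) cube([66, 66, 390]);
translate([1411, 354, 0]) cube([66, 66, 390]);


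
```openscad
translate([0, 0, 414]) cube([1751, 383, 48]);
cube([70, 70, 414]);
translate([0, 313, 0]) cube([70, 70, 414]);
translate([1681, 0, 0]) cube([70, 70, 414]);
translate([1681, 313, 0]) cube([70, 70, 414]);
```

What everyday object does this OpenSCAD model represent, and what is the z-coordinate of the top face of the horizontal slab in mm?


A bench. The seat-top height is 462 mm.

A long slab on four corner posts — a bench. The slab sits at z = 414 with thickness 48, so the top is 414 + 48 = 462 mm.


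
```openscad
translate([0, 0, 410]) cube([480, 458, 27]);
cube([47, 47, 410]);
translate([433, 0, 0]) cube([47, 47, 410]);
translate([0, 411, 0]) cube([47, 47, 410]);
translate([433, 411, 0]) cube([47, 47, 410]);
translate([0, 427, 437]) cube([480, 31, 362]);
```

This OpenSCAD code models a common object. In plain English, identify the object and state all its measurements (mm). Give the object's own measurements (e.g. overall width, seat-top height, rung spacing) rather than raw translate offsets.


A chair. The seat is a 480×458×27 mm slab with its top at z = 437 mm, on four 47×47 mm corner legs (flush with the seat edges, standing on z = 0). A flat backrest 31 mm thick, 362 mm tall, spans the full seat width and rises from the seat top along its +y edge, rear face flush with the rear of the seat.


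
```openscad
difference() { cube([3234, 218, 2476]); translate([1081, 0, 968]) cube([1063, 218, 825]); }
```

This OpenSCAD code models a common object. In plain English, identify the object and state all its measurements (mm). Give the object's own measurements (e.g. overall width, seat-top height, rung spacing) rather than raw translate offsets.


A wall 3234 mm long (x), 218 mm thick (y), 2476 mm tall, with a rectangular window opening cut through it. The opening is 1063 mm wide and 825 mm tall; its sill is at z = 968 mm and its near (−x) edge is 1081 mm from the wall's −x end. The opening passes through the full wall thickness.


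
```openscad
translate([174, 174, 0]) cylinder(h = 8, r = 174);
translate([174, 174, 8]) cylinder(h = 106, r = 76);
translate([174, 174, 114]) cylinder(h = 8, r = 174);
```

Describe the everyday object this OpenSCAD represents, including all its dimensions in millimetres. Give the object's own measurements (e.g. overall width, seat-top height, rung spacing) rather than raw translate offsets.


A spool: two coaxial disc flanges of radius 174 mm and thickness 8 mm, joined by a core cylinder of radius 76 mm and height 106 mm. The lower flange rests on z = 0 and the three cylinders share a vertical axis.


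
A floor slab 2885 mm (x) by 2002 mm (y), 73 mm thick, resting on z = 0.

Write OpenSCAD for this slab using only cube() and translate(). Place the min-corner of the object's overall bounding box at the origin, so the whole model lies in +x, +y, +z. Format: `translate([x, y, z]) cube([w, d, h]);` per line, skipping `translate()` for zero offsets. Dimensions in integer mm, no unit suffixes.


cube([2885, 2002, 73]);


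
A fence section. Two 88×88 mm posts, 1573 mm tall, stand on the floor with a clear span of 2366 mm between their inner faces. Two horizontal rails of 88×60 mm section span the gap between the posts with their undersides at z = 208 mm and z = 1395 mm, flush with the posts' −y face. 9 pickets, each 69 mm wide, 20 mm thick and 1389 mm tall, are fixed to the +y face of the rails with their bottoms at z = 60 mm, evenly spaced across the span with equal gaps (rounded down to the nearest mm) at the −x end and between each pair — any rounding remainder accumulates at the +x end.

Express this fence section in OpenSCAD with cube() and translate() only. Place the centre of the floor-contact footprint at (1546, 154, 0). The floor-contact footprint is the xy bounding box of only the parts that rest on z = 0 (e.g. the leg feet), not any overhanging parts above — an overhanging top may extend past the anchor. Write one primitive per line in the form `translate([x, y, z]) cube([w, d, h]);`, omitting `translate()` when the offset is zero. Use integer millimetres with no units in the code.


translate([275, 110, 0]) cube([88, 88, 1573]);
translate([2729, 110, 0]) cube([88, 88, 1573]);
translate([363, 110, 208]) cube([2366, 88, 60]);
translate([363, 110, 1395]) cube([2366, 88, 60]);
translate([537, 198, 60]) cube([69, 20, 1389]);
translate([780, 198, 60]) cube([69, 20, 1389]);
translate([1023, 198, 60]) cube([69, 20, 1389]);
translate([1266, 198, 60]) cube([69, 20, 1389]);
translate([1509, 198, 60]) cube([69, 20, 1389]);
translate([1752, 198, 60]) cube([69, 20, 1389]);
translate([1995, 198, 60]) cube([69, 20, 1389]);
translate([2238, 198, 60]) cube([69, 20, 1389]);
translate([2481, 198, 60]) cube([69, 20, 1389]);


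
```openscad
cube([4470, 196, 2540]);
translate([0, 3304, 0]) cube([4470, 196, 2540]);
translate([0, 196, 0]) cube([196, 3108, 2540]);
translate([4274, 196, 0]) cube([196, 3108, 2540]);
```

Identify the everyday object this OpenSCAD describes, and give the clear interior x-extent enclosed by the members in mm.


A house (or room) frame. The interior width is 4078 mm.

Four 2540 mm walls enclosing a rectangle with no floor or roof — a room or house frame. Outside width is 4470 mm and wall thickness is 196 mm, so the interior width is 4470 − 2 × 196 = 4078 mm.


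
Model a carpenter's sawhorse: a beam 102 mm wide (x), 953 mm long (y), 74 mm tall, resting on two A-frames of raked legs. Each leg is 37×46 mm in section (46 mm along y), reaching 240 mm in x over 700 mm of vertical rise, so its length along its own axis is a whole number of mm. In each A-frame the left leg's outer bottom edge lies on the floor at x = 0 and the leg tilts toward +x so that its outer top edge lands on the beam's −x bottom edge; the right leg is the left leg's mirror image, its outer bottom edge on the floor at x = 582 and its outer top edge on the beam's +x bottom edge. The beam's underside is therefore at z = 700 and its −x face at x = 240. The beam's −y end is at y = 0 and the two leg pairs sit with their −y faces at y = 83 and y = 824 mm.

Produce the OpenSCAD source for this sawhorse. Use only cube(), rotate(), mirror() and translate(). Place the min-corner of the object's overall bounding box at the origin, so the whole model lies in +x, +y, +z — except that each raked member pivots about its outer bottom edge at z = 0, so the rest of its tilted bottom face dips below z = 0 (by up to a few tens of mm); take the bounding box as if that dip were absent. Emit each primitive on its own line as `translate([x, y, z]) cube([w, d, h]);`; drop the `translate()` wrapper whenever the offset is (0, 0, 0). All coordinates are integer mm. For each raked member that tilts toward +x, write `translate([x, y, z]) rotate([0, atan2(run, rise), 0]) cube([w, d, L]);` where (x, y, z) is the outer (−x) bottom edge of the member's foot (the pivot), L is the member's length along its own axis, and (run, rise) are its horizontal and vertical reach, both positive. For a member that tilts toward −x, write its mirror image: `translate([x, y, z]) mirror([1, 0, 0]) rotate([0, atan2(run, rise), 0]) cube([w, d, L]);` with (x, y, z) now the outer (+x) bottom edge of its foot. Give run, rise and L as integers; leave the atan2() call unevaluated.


// leg length = √(240² + 700²) = 740
// right-leg outer foot x = 2·240 + 102 = 582
// beam min-corner = (240, 0, 700)
translate([240, 0, 700]) cube([102, 953, 74]);
translate([0, 83, 0]) rotate([0, atan2(240, 700), 0]) cube([37, 46, 740]);
translate([582, 83, 0]) mirror([1, 0, 0]) rotate([0, atan2(240, 700), 0]) cube([37, 46, 740]);
translate([0, 824, 0]) rotate([0, atan2(240, 700), 0]) cube([37, 46, 740]);
translate([582, 824, 0]) mirror([1, 0, 0]) rotate([0, atan2(240, 700), 0]) cube([37, 46, 740]);


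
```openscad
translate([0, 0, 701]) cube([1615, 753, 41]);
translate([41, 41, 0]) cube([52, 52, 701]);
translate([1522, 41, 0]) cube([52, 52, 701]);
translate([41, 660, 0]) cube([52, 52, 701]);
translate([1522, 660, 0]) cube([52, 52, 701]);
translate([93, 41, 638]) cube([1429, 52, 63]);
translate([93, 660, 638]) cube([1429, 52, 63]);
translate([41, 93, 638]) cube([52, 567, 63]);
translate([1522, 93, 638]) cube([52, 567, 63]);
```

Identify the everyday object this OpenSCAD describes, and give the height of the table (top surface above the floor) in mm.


A table. The table height is 742 mm.

A 1615×753×41 slab sits at z = 701 on four 52 mm square posts — a table. The top surface is at 701 + 41 = 742 mm.


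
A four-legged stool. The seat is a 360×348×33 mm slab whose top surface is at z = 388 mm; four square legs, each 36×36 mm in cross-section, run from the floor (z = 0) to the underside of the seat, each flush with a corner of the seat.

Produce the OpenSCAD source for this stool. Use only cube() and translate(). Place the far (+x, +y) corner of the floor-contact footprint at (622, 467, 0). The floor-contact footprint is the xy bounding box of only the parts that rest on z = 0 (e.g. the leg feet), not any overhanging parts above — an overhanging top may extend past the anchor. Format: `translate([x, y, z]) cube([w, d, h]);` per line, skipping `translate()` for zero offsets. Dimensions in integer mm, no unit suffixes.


translate([262, 119, 355]) cube([360, 348, 33]);
translate([262, 119, 0]) cube([36, 36, 355]);
translate([586, 119, 0]) cube([36, 36, 355]);
translate([262, 431, 0]) cube([36, 36, 355]);
translate([586, 431, 0]) cube([36, 36, 355]);


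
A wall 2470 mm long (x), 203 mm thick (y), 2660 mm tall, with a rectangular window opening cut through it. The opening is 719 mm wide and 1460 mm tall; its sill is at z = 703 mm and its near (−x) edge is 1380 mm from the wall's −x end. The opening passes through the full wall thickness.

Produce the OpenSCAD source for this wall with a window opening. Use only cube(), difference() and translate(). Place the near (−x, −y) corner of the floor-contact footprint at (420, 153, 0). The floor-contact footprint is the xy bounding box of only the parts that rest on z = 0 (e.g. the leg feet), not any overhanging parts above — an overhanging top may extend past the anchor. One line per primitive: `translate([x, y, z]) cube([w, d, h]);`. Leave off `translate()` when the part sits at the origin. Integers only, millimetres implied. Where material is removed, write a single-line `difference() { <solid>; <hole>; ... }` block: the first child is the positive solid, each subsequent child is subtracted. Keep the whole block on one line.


difference() { translate([420, 153, 0]) cube([2470, 203, 2660]); translate([1800, 153, 703]) cube([719, 203, 1460]); }


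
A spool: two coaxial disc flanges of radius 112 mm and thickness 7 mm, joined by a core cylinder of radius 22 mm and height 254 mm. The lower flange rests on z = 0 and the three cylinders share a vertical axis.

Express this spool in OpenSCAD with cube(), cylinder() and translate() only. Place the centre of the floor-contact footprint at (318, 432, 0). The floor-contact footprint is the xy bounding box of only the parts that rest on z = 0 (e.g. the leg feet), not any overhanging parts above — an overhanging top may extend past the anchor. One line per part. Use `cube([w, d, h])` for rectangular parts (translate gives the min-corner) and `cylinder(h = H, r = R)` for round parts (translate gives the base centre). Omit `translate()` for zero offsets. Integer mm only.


translate([318, 432, 0]) cylinder(h = 7, r = 112);
translate([318, 432, 7]) cylinder(h = 254, r = 22);
translate([318, 432, 261]) cylinder(h = 7, r = 112);


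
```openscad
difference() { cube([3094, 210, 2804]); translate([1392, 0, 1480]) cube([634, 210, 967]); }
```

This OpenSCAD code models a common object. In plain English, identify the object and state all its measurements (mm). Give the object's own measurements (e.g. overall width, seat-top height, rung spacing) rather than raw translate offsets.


A wall 3094 mm long (x), 210 mm thick (y), 2804 mm tall, with a rectangular window opening cut through it. The opening is 634 mm wide and 967 mm tall; its sill is at z = 1480 mm and its near (−x) edge is 1392 mm from the wall's −x end. The opening passes through the full wall thickness.


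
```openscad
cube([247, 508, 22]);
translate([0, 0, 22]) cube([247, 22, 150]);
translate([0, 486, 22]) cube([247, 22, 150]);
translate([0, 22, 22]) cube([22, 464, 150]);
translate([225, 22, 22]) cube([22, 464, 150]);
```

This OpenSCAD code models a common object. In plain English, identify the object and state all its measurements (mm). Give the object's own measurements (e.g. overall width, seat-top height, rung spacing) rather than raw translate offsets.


An open-topped rectangular box: outside dimensions 247×508×172 mm, with a uniform wall and base thickness of 22 mm. The base is a full 247×508 slab on the floor; four walls sit on top of the base. The front and back walls (the −y and +y sides) span the full width; the two side walls fit between them.


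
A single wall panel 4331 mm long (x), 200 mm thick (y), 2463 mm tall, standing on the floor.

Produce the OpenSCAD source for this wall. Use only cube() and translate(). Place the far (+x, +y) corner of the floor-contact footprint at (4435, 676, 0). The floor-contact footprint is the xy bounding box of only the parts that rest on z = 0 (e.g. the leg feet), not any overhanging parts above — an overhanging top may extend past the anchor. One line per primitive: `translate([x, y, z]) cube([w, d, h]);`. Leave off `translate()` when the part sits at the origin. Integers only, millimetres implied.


translate([104, 476, 0]) cube([4331, 200, 2463]);


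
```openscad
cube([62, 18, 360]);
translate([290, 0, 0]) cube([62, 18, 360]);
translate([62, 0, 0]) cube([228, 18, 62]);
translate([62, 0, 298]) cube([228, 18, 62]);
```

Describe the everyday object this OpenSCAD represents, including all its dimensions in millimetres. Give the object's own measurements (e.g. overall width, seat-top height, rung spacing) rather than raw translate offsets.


A rectangular picture frame lying in the x–z plane (depth along y). The opening is 228 mm wide (x) by 236 mm tall (z), surrounded by a border 62 mm wide on all four sides. The frame is 18 mm deep and is made of two full-height vertical stiles with two horizontal rails fitted between them.


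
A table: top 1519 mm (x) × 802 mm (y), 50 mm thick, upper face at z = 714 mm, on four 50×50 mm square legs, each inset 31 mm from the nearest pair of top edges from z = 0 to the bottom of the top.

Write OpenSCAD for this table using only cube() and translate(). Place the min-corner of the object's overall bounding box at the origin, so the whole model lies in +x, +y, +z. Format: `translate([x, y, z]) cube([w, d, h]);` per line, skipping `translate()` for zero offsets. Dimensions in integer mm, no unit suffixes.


// leg_h = 714 - 50 = 664
translate([0, 0, 664]) cube([1519, 802, 50]);
translate([31, 31, 0]) cube([50, 50, 664]);
translate([1438, 31, 0]) cube([50, 50, 664]);
translate([31, 721, 0]) cube([50, 50, 664]);
translate([1438, 721, 0]) cube([50, 50, 664]);


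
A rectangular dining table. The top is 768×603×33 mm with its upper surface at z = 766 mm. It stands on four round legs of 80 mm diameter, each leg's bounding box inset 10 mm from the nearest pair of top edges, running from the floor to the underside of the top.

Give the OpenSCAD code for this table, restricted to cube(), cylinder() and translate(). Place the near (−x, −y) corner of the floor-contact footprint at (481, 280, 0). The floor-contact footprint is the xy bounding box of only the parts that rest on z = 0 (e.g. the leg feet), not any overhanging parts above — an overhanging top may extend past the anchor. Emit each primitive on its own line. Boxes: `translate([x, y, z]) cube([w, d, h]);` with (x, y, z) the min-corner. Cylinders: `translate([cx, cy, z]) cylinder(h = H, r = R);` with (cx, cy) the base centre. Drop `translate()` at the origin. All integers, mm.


translate([471, 270, 733]) cube([768, 603, 33]);
translate([521, 320, 0]) cylinder(h = 733, r = 40);
translate([1189, 320, 0]) cylinder(h = 733, r = 40);
translate([521, 823, 0]) cylinder(h = 733, r = 40);
translate([1189, 823, 0]) cylinder(h = 733, r = 40);


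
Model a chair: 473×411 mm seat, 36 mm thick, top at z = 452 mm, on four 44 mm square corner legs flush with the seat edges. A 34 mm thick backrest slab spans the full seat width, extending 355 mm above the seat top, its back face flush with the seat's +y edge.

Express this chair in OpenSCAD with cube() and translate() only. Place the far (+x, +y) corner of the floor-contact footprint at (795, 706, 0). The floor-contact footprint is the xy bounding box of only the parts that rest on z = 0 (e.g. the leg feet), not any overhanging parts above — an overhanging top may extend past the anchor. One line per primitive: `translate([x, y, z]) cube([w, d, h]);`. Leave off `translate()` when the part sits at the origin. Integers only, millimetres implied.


translate([322, 295, 416]) cube([473, 411, 36]);
translate([322, 295, 0]) cube([44, 44, 416]);
translate([751, 295, 0]) cube([44, 44, 416]);
translate([322, 662, 0]) cube([44, 44, 416]);
translate([751, 662, 0]) cube([44, 44, 416]);
translate([322, 672, 452]) cube([473, 34, 355]);


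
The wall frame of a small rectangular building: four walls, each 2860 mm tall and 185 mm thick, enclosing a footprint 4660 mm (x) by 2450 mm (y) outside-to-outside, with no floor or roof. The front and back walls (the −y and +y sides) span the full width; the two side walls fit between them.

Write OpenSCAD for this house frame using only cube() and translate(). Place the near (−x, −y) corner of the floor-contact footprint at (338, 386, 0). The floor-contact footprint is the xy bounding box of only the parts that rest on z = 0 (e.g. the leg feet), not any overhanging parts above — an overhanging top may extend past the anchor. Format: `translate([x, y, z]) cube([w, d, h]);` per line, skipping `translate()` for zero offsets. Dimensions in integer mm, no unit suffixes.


translate([338, 386, 0]) cube([4660, 185, 2860]);
translate([338, 2651, 0]) cube([4660, 185, 2860]);
translate([338, 571, 0]) cube([185, 2080, 2860]);
translate([4813, 571, 0]) cube([185, 2080, 2860]);


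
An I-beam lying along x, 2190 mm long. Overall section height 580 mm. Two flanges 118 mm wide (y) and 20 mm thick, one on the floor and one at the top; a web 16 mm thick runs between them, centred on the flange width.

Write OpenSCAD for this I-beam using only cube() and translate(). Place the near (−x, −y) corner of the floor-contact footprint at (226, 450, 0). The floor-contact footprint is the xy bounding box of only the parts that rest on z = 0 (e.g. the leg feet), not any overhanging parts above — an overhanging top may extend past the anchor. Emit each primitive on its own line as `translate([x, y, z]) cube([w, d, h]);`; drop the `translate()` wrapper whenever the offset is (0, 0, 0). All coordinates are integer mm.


translate([226, 450, 0]) cube([2190, 118, 20]);
translate([226, 501, 20]) cube([2190, 16, 540]);
translate([226, 450, 560]) cube([2190, 118, 20]);


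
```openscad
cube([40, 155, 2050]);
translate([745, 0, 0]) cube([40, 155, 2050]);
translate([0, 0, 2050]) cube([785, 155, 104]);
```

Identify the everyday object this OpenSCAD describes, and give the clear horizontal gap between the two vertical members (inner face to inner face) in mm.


A door frame. The clear opening width is 705 mm.

Two 2050 mm tall posts with a header on top — a door frame. The left jamb is 40 mm wide at x = 0; the right jamb starts at x = 745. The clear opening is 745 − 40 = 705 mm.


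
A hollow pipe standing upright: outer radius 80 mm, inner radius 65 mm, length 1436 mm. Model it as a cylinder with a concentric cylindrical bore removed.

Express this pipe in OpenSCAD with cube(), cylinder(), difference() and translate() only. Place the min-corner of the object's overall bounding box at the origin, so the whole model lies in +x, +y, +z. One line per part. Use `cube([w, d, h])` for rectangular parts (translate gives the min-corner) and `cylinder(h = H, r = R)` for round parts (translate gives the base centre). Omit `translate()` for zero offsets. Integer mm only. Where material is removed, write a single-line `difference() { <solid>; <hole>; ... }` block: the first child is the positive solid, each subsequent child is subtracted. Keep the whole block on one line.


difference() { translate([80, 80, 0]) cylinder(h = 1436, r = 80); translate([80, 80, 0]) cylinder(h = 1436, r = 65); }


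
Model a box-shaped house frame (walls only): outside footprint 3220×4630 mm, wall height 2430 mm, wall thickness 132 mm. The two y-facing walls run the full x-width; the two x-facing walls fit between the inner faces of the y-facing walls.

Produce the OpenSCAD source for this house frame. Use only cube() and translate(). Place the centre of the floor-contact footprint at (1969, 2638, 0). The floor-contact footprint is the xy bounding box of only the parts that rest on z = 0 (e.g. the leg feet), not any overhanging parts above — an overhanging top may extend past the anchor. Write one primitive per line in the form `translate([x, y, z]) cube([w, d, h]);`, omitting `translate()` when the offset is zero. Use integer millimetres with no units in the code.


translate([359, 323, 0]) cube([3220, 132, 2430]);
translate([359, 4821, 0]) cube([3220, 132, 2430]);
translate([359, 455, 0]) cube([132, 4366, 2430]);
translate([3447, 455, 0]) cube([132, 4366, 2430]);


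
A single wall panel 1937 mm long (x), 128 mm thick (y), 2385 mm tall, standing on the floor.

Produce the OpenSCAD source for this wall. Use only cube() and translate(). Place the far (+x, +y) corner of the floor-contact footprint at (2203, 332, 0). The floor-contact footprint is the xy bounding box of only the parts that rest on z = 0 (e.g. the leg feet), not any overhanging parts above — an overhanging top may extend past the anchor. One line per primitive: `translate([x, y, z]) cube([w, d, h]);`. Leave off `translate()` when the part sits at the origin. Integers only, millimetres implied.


translate([266, 204, 0]) cube([1937, 128, 2385]);


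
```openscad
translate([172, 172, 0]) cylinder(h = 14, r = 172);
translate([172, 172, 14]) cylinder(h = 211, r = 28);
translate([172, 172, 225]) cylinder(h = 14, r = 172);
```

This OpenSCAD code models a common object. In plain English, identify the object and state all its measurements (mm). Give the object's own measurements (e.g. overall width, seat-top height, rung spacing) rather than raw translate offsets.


A spool: two coaxial disc flanges of radius 172 mm and thickness 14 mm, joined by a core cylinder of radius 28 mm and height 211 mm. The lower flange rests on z = 0 and the three cylinders share a vertical axis.


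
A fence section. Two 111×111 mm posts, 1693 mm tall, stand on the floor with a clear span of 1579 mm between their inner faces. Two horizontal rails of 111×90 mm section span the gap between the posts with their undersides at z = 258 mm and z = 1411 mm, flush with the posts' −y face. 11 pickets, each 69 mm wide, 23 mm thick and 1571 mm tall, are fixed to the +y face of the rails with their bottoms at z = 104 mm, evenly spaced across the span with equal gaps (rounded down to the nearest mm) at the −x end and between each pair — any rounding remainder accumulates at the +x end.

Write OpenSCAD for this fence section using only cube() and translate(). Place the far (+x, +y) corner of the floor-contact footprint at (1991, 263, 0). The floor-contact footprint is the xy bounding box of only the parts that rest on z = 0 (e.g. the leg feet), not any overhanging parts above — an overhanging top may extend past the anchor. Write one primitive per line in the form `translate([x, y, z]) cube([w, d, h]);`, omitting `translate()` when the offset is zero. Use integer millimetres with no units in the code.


translate([190, 152, 0]) cube([111, 111, 1693]);
translate([1880, 152, 0]) cube([111, 111, 1693]);
translate([301, 152, 258]) cube([1579, 111, 90]);
translate([301, 152, 1411]) cube([1579, 111, 90]);
translate([369, 263, 104]) cube([69, 23, 1571]);
translate([506, 263, 104]) cube([69, 23, 1571]);
translate([643, 263, 104]) cube([69, 23, 1571]);
translate([780, 263, 104]) cube([69, 23, 1571]);
translate([917, 263, 104]) cube([69, 23, 1571]);
translate([1054, 263, 104]) cube([69, 23, 1571]);
translate([1191, 263, 104]) cube([69, 23, 1571]);
translate([1328, 263, 104]) cube([69, 23, 1571]);
translate([1465, 263, 104]) cube([69, 23, 1571]);
translate([1602, 263, 104]) cube([69, 23, 1571]);
translate([1739, 263, 104]) cube([69, 23, 1571]);


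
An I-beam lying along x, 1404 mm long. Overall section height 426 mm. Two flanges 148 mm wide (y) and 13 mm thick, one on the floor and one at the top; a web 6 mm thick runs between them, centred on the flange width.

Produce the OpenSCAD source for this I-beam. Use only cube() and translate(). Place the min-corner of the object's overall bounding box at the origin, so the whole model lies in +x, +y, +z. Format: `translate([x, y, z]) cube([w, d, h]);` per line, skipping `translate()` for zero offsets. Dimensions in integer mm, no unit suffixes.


cube([1404, 148, 13]);
translate([0, 71, 13]) cube([1404, 6, 400]);
translate([0, 0, 413]) cube([1404, 148, 13]);
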